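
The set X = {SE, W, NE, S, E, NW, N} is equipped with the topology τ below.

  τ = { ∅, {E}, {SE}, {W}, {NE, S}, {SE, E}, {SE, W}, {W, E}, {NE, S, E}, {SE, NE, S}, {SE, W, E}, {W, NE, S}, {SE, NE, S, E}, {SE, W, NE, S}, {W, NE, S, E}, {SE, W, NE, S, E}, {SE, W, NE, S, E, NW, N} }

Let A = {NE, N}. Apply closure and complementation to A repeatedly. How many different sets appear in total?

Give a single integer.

closure: X∖int(X∖A) = X∖{SE, W, E} = {NE, S, NW, N}
Let k=closure and c=complement:
  1. A     = {NE, N}
  2. kA    = {NE, S, NW, N}
  3. cA    = {SE, W, S, E, NW}
  4. ckA   = {SE, W, E}
  5. kcA   = {SE, W, NE, S, E, NW, N}
  6. kckA  = {SE, W, E, NW, N}
  7. ckcA  = ∅
  8. ckckA = {NE, S}
— saturated at 8

8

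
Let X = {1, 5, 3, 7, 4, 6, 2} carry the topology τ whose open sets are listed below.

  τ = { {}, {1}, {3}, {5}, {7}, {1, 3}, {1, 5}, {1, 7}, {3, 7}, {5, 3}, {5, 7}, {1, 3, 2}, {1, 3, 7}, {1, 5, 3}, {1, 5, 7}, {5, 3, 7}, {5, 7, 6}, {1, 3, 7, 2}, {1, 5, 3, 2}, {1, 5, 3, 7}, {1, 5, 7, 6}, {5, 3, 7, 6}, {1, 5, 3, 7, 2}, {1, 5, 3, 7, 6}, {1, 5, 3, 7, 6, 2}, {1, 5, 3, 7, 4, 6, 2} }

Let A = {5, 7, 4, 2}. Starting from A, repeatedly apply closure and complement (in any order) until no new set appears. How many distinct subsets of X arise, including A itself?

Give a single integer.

10

complement {1, 3, 6}; its interior {1, 3}; cl(A) = X∖{1, 3} = {5, 7, 4, 6, 2}
With k = closure, c = complement:
  1. A     = {5, 7, 4, 2}
  2. kA    = {5, 7, 4, 6, 2}
  3. cA    = {1, 3, 6}
  4. ckA   = {1, 3}
  5. kcA   = {1, 3, 4, 6, 2}
  6. kckA  = {1, 3, 4, 2}
  7. ckcA  = {5, 7}
  8. ckckA = {5, 7, 6}
  9. kckcA = {5, 7, 4, 6}
  10. ckckcA = {1, 3, 2}
k, c of each give nothing new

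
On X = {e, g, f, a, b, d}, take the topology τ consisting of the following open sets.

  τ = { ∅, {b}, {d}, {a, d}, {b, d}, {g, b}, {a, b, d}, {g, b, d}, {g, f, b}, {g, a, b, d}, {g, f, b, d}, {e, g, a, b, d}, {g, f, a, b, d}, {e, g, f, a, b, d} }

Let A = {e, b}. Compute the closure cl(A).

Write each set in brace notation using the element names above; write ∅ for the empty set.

cl via duality: int({g, f, a, d}) = {a, d}, so X∖{a, d} = {e, g, f, b}

{e, g, f, b}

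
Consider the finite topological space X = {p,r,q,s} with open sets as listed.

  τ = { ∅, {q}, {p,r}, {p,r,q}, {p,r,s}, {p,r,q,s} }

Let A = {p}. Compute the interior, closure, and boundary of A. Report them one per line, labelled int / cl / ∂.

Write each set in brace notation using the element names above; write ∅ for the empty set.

opens ⊆ A: ∅; union → int = ∅
complement {r,q,s}; its interior {q}; cl(A) = X∖{q} = {p,r,s}
boundary = {p,r,s} ∖ ∅ = {p,r,s}

int(A) = ∅
cl(A)  = {p,r,s}
∂A     = {p,r,s}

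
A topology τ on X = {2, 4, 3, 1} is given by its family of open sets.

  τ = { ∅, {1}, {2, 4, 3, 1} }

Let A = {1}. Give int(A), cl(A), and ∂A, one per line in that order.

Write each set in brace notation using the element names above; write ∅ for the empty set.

int(A) = {1}
cl(A)  = {2, 4, 3, 1}
∂A     = {2, 4, 3}

opens ⊆ A: ∅, {1}; union → int = {1}
complement {2, 4, 3}; its interior ∅; cl(A) = X∖∅ = {2, 4, 3, 1}
boundary = {2, 4, 3, 1} ∖ {1} = {2, 4, 3}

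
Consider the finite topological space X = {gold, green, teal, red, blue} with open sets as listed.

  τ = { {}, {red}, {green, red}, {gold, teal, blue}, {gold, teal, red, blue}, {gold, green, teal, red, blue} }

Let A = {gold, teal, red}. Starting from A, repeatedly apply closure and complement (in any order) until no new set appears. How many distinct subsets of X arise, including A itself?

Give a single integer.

X∖A={green, blue}, int(X∖A)={}, hence cl(A)={gold, green, teal, red, blue}
Orbit (k=closure, c=complement):
  1. A     = {gold, teal, red}
  2. kA    = {gold, green, teal, red, blue}
  3. cA    = {green, blue}
  4. ckA   = {}
  5. kcA   = {gold, green, teal, blue}
  6. ckcA  = {red}
  7. kckcA = {green, red}
  8. ckckcA = {gold, teal, blue}
(closed under both — stop)

8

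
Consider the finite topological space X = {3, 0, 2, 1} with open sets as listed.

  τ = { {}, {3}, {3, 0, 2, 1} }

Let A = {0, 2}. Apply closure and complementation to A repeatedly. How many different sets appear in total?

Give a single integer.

cl via duality: int({3, 1}) = {3}, so X∖{3} = {0, 2, 1}
Write k for closure, c for complement:
  1. A     = {0, 2}
  2. kA    = {0, 2, 1}
  3. cA    = {3, 1}
  4. ckA   = {3}
  5. kcA   = {3, 0, 2, 1}
  6. ckcA  = {}
applying k or c yields no new set

6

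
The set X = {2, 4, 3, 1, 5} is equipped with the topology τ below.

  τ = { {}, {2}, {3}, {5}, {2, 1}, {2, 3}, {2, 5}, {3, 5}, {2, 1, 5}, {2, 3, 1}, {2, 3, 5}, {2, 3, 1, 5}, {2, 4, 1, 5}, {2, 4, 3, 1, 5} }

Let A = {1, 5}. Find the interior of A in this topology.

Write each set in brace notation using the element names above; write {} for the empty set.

opens ⊆ A: {}, {5}; union → int = {5}

{5}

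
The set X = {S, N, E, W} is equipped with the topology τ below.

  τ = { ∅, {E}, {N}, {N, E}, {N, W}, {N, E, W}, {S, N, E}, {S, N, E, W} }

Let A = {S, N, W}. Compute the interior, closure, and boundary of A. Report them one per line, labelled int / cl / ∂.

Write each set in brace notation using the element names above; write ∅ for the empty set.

interior: largest open inside A is {N, W} (from ∅, {N}, {N, W})
cl via duality: int({E}) = {E}, so X∖{E} = {S, N, W}
cl∖int = {S}

int(A) = {N, W}
cl(A)  = {S, N, W}
∂A     = {S}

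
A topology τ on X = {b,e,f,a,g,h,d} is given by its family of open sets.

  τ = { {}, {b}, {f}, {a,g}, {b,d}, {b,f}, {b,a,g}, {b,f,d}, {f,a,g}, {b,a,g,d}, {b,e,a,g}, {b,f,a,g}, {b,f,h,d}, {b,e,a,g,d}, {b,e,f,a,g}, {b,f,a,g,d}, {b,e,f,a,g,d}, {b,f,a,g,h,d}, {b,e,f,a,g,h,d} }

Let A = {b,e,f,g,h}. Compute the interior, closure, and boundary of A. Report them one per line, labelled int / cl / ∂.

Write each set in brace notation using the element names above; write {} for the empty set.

open subsets of A: {}, {f}, {b}, {b,f}; so int(A) = {b,f}
closure: X∖int(X∖A) = X∖{} = {b,e,f,a,g,h,d}
∂A = {b,e,f,a,g,h,d} minus {b,f} = {e,a,g,h,d}

int(A) = {b,f}
cl(A)  = {b,e,f,a,g,h,d}
∂A     = {e,a,g,h,d}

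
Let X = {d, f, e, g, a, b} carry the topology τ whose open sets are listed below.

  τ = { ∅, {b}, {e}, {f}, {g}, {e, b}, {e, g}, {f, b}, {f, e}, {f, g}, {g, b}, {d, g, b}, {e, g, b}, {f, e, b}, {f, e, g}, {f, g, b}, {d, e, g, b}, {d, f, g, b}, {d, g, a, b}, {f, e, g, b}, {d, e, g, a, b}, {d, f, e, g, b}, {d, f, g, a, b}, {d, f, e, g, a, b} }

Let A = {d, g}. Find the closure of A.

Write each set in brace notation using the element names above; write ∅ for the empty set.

{d, g, a}

X∖A={f, e, a, b}, int(X∖A)={f, e, b}, hence cl(A)={d, g, a}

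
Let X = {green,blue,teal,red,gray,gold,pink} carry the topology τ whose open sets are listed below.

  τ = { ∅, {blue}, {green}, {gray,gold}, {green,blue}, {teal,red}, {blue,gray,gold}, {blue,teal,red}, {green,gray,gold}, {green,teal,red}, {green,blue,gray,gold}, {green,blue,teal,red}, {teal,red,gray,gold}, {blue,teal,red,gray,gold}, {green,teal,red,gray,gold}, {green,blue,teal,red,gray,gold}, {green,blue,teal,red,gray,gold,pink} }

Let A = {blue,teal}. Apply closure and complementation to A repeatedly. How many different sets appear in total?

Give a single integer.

complement {green,red,gray,gold,pink}; its interior {green,gray,gold}; cl(A) = X∖{green,gray,gold} = {blue,teal,red,pink}
With k = closure, c = complement:
  1. A     = {blue,teal}
  2. kA    = {blue,teal,red,pink}
  3. cA    = {green,red,gray,gold,pink}
  4. ckA   = {green,gray,gold}
  5. kcA   = {green,teal,red,gray,gold,pink}
  6. kckA  = {green,gray,gold,pink}
  7. ckcA  = {blue}
  8. ckckA = {blue,teal,red}
  9. kckcA = {blue,pink}
  10. ckckcA = {green,teal,red,gray,gold}
k, c of each give nothing new

10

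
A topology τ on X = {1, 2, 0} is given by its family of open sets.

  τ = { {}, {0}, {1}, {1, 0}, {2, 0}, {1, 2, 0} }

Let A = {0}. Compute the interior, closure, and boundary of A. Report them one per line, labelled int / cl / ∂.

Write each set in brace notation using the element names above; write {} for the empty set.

int(A) = {0}
cl(A)  = {2, 0}
∂A     = {2}

U open, U⊆A: {}, {0}. int(A) = ⋃ = {0}
X∖A={1, 2}, int(X∖A)={1}, hence cl(A)={2, 0}
∂A: remove int from cl → {2}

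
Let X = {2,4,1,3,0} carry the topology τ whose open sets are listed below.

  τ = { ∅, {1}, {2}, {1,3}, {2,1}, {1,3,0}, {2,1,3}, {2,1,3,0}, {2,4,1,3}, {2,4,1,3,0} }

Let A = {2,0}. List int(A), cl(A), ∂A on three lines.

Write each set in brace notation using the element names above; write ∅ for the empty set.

int(A) = {2}
cl(A)  = {2,4,0}
∂A     = {4,0}

open subsets of A: ∅, {2}; so int(A) = {2}
closure: X∖int(X∖A) = X∖{1,3} = {2,4,0}
∂A = {2,4,0} minus {2} = {4,0}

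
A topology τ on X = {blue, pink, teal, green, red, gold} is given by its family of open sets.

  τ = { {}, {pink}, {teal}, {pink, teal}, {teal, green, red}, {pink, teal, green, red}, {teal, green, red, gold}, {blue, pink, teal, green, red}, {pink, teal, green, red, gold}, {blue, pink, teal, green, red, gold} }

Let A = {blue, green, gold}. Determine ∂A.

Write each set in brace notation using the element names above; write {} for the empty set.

opens ⊆ A: {}; union → int = {}
complement {pink, teal, red}; its interior {pink, teal}; cl(A) = X∖{pink, teal} = {blue, green, red, gold}
boundary = {blue, green, red, gold} ∖ {} = {blue, green, red, gold}

{blue, green, red, gold}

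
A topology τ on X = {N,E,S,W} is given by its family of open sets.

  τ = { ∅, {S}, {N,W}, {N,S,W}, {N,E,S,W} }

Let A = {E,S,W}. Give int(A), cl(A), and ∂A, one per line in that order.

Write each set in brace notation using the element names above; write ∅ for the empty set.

int(A) = {S}
cl(A)  = {N,E,S,W}
∂A     = {N,E,W}

U open, U⊆A: ∅, {S}. int(A) = ⋃ = {S}
X∖A={N}, int(X∖A)=∅, hence cl(A)={N,E,S,W}
∂A: remove int from cl → {N,E,W}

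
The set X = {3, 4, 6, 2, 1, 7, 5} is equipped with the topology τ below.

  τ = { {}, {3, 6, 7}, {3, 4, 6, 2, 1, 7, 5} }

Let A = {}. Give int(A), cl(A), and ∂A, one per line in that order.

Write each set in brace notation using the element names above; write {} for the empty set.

int(A) = {}
cl(A)  = {}
∂A     = {}

opens ⊆ A: {}; union → int = {}
complement {3, 4, 6, 2, 1, 7, 5}; its interior {3, 4, 6, 2, 1, 7, 5}; cl(A) = X∖{3, 4, 6, 2, 1, 7, 5} = {}
boundary = {} ∖ {} = {}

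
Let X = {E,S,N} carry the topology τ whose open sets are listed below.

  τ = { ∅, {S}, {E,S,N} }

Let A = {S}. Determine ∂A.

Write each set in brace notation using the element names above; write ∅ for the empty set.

opens ⊆ A: ∅, {S}; union → int = {S}
complement {E,N}; its interior ∅; cl(A) = X∖∅ = {E,S,N}
boundary = {E,S,N} ∖ {S} = {E,N}

{E,N}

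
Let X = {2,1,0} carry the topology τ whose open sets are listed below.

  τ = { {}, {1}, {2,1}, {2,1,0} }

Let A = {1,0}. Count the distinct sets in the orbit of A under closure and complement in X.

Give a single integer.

6

closure: X∖int(X∖A) = X∖{} = {2,1,0}
Let k=closure and c=complement:
  1. A     = {1,0}
  2. kA    = {2,1,0}
  3. cA    = {2}
  4. ckA   = {}
  5. kcA   = {2,0}
  6. ckcA  = {1}
— saturated at 6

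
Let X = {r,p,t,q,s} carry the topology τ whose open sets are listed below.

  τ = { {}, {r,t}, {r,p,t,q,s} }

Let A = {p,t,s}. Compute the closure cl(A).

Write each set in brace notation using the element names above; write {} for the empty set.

{r,p,t,q,s}

cl via duality: int({r,q}) = {}, so X∖{} = {r,p,t,q,s}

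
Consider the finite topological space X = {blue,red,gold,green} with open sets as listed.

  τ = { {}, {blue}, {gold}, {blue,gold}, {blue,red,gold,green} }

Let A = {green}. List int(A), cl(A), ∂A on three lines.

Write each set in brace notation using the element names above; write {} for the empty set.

int(A) = {}
cl(A)  = {red,green}
∂A     = {red,green}

open subsets of A: {}; so int(A) = {}
closure: X∖int(X∖A) = X∖{blue,gold} = {red,green}
∂A = {red,green} minus {} = {red,green}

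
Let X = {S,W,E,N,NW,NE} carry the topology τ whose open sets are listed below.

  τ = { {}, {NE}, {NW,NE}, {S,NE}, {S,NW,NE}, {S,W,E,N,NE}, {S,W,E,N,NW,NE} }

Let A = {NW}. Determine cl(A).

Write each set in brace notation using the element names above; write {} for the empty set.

complement {S,W,E,N,NE}; its interior {S,W,E,N,NE}; cl(A) = X∖{S,W,E,N,NE} = {NW}

{NW}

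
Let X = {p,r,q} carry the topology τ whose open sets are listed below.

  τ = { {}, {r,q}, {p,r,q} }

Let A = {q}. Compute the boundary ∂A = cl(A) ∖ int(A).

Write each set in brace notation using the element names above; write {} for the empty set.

interior: largest open inside A is {} (from {})
cl via duality: int({p,r}) = {}, so X∖{} = {p,r,q}
cl∖int = {p,r,q}

{p,r,q}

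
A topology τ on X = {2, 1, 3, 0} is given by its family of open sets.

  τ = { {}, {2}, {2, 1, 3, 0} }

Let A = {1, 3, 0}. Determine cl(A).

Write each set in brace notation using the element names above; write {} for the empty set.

X∖A={2}, int(X∖A)={2}, hence cl(A)={1, 3, 0}

{1, 3, 0}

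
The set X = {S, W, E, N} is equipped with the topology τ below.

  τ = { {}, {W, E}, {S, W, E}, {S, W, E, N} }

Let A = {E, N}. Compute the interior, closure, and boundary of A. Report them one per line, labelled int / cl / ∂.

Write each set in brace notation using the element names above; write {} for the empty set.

open subsets of A: {}; so int(A) = {}
closure: X∖int(X∖A) = X∖{} = {S, W, E, N}
∂A = {S, W, E, N} minus {} = {S, W, E, N}

int(A) = {}
cl(A)  = {S, W, E, N}
∂A     = {S, W, E, N}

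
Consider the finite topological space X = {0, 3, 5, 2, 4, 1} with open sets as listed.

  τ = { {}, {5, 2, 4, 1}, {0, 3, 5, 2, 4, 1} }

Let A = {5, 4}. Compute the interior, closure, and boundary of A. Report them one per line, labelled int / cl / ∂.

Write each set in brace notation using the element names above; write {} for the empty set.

open subsets of A: {}; so int(A) = {}
closure: X∖int(X∖A) = X∖{} = {0, 3, 5, 2, 4, 1}
∂A = {0, 3, 5, 2, 4, 1} minus {} = {0, 3, 5, 2, 4, 1}

int(A) = {}
cl(A)  = {0, 3, 5, 2, 4, 1}
∂A     = {0, 3, 5, 2, 4, 1}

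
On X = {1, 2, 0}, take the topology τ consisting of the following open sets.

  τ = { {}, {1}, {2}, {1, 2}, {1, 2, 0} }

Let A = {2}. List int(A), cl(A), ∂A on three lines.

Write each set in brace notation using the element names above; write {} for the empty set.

interior: largest open inside A is {2} (from {}, {2})
cl via duality: int({1, 0}) = {1}, so X∖{1} = {2, 0}
cl∖int = {0}

int(A) = {2}
cl(A)  = {2, 0}
∂A     = {0}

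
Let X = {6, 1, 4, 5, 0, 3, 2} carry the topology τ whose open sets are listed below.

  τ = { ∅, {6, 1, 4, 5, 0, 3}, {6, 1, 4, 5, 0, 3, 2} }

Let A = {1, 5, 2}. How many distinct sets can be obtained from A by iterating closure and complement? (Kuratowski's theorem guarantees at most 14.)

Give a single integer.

4

X∖A={6, 4, 0, 3}, int(X∖A)=∅, hence cl(A)={6, 1, 4, 5, 0, 3, 2}
Orbit (k=closure, c=complement):
  1. A     = {1, 5, 2}
  2. kA    = {6, 1, 4, 5, 0, 3, 2}
  3. cA    = {6, 4, 0, 3}
  4. ckA   = ∅
(closed under both — stop)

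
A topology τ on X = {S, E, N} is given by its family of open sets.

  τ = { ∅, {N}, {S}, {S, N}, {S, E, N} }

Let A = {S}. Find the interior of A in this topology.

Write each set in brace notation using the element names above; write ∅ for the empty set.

open subsets of A: ∅, {S}; so int(A) = {S}

{S}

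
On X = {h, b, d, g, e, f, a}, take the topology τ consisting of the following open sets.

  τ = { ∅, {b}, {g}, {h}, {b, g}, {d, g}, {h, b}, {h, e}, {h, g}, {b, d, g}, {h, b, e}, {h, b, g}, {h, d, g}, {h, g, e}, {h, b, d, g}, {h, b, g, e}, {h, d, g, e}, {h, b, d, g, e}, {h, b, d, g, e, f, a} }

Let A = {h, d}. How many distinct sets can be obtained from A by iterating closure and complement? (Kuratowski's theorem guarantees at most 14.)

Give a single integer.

10

closure: X∖int(X∖A) = X∖{b, g} = {h, d, e, f, a}
Let k=closure and c=complement:
  1. A     = {h, d}
  2. kA    = {h, d, e, f, a}
  3. cA    = {b, g, e, f, a}
  4. ckA   = {b, g}
  5. kcA   = {b, d, g, e, f, a}
  6. kckA  = {b, d, g, f, a}
  7. ckcA  = {h}
  8. ckckA = {h, e}
  9. kckcA = {h, e, f, a}
  10. ckckcA = {b, d, g}
— saturated at 10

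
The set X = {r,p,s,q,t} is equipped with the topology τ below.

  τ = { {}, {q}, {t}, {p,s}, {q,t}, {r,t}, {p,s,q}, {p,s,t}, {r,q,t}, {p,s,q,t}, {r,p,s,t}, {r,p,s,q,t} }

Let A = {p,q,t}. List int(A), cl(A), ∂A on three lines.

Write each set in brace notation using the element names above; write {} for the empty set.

int(A) = {q,t}
cl(A)  = {r,p,s,q,t}
∂A     = {r,p,s}

interior: largest open inside A is {q,t} (from {}, {t}, {q}, {q,t})
cl via duality: int({r,s}) = {}, so X∖{} = {r,p,s,q,t}
cl∖int = {r,p,s}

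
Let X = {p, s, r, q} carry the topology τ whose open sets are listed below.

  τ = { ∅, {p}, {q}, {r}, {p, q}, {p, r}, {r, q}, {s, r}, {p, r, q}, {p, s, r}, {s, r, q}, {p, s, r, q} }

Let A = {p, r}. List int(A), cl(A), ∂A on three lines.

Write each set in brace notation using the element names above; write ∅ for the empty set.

opens ⊆ A: ∅, {r}, {p}, {p, r}; union → int = {p, r}
complement {s, q}; its interior {q}; cl(A) = X∖{q} = {p, s, r}
boundary = {p, s, r} ∖ {p, r} = {s}

int(A) = {p, r}
cl(A)  = {p, s, r}
∂A     = {s}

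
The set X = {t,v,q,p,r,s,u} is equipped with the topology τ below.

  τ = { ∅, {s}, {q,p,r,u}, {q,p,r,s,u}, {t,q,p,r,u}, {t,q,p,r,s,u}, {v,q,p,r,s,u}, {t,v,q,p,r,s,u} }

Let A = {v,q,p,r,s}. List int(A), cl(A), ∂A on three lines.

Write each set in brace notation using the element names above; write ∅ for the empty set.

open subsets of A: ∅, {s}; so int(A) = {s}
closure: X∖int(X∖A) = X∖∅ = {t,v,q,p,r,s,u}
∂A = {t,v,q,p,r,s,u} minus {s} = {t,v,q,p,r,u}

int(A) = {s}
cl(A)  = {t,v,q,p,r,s,u}
∂A     = {t,v,q,p,r,u}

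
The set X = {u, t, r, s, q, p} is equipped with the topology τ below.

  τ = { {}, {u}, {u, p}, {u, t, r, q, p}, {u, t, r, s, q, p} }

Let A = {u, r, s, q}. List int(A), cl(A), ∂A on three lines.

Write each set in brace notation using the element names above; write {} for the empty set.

int(A) = {u}
cl(A)  = {u, t, r, s, q, p}
∂A     = {t, r, s, q, p}

open subsets of A: {}, {u}; so int(A) = {u}
closure: X∖int(X∖A) = X∖{} = {u, t, r, s, q, p}
∂A = {u, t, r, s, q, p} minus {u} = {t, r, s, q, p}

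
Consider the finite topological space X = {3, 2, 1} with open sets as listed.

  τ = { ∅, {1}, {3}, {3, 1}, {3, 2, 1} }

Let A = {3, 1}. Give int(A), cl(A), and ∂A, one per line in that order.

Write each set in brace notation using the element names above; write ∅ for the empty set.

opens ⊆ A: ∅, {3}, {1}, {3, 1}; union → int = {3, 1}
complement {2}; its interior ∅; cl(A) = X∖∅ = {3, 2, 1}
boundary = {3, 2, 1} ∖ {3, 1} = {2}

int(A) = {3, 1}
cl(A)  = {3, 2, 1}
∂A     = {2}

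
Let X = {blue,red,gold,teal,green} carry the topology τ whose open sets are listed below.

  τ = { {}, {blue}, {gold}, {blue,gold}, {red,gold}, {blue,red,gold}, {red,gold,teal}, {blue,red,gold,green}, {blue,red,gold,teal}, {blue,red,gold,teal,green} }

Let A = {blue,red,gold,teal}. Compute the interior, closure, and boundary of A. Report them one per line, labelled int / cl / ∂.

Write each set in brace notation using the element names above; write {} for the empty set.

open subsets of A: {}, {gold}, {blue}, {blue,gold}, {red,gold}, {blue,red,gold}, {red,gold,teal}, {blue,red,gold,teal}; so int(A) = {blue,red,gold,teal}
closure: X∖int(X∖A) = X∖{} = {blue,red,gold,teal,green}
∂A = {blue,red,gold,teal,green} minus {blue,red,gold,teal} = {green}

int(A) = {blue,red,gold,teal}
cl(A)  = {blue,red,gold,teal,green}
∂A     = {green}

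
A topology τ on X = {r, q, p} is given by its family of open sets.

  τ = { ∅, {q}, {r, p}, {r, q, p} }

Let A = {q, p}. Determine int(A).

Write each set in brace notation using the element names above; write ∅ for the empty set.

U open, U⊆A: ∅, {q}. int(A) = ⋃ = {q}

{q}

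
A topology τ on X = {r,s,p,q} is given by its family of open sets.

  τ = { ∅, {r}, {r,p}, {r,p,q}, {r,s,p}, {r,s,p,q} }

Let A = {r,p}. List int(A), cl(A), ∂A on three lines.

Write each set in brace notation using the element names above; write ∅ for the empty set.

open subsets of A: ∅, {r}, {r,p}; so int(A) = {r,p}
closure: X∖int(X∖A) = X∖∅ = {r,s,p,q}
∂A = {r,s,p,q} minus {r,p} = {s,q}

int(A) = {r,p}
cl(A)  = {r,s,p,q}
∂A     = {s,q}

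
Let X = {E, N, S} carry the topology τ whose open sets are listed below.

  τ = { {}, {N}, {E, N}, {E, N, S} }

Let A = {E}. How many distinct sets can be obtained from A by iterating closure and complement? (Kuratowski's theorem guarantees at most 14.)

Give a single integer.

closure: X∖int(X∖A) = X∖{N} = {E, S}
Let k=closure and c=complement:
  1. A     = {E}
  2. kA    = {E, S}
  3. cA    = {N, S}
  4. ckA   = {N}
  5. kcA   = {E, N, S}
  6. ckcA  = {}
— saturated at 6

6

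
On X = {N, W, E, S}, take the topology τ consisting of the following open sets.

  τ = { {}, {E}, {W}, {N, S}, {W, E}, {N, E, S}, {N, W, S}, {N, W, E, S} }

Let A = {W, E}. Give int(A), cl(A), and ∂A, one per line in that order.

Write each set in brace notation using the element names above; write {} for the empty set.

U open, U⊆A: {}, {E}, {W}, {W, E}. int(A) = ⋃ = {W, E}
X∖A={N, S}, int(X∖A)={N, S}, hence cl(A)={W, E}
∂A: remove int from cl → {}

int(A) = {W, E}
cl(A)  = {W, E}
∂A     = {}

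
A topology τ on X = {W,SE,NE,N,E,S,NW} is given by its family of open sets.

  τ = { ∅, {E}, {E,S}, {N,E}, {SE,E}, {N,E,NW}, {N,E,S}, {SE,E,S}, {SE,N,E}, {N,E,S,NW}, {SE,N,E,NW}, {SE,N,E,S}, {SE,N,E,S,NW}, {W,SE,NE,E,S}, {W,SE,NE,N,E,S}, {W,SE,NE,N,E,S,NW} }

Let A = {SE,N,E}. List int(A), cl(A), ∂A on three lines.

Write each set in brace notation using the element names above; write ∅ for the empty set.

open subsets of A: ∅, {E}, {SE,E}, {N,E}, {SE,N,E}; so int(A) = {SE,N,E}
closure: X∖int(X∖A) = X∖∅ = {W,SE,NE,N,E,S,NW}
∂A = {W,SE,NE,N,E,S,NW} minus {SE,N,E} = {W,NE,S,NW}

int(A) = {SE,N,E}
cl(A)  = {W,SE,NE,N,E,S,NW}
∂A     = {W,NE,S,NW}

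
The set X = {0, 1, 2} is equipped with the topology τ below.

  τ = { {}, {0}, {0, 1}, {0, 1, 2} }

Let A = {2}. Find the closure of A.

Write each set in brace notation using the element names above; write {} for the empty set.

{2}

cl via duality: int({0, 1}) = {0, 1}, so X∖{0, 1} = {2}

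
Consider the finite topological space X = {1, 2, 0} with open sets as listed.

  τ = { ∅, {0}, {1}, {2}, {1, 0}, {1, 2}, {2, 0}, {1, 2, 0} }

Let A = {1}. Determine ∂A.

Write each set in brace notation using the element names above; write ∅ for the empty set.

open subsets of A: ∅, {1}; so int(A) = {1}
closure: X∖int(X∖A) = X∖{2, 0} = {1}
∂A = {1} minus {1} = ∅

∅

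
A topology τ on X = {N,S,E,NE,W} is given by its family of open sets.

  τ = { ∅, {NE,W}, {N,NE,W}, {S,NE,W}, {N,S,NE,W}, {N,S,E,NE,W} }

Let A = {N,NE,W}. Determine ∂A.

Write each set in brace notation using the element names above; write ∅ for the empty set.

{S,E}

U open, U⊆A: ∅, {NE,W}, {N,NE,W}. int(A) = ⋃ = {N,NE,W}
X∖A={S,E}, int(X∖A)=∅, hence cl(A)={N,S,E,NE,W}
∂A: remove int from cl → {S,E}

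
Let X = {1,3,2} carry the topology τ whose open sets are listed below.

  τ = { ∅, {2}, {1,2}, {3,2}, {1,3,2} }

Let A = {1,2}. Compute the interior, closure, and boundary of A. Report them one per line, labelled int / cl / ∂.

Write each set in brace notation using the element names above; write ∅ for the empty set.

U open, U⊆A: ∅, {2}, {1,2}. int(A) = ⋃ = {1,2}
X∖A={3}, int(X∖A)=∅, hence cl(A)={1,3,2}
∂A: remove int from cl → {3}

int(A) = {1,2}
cl(A)  = {1,3,2}
∂A     = {3}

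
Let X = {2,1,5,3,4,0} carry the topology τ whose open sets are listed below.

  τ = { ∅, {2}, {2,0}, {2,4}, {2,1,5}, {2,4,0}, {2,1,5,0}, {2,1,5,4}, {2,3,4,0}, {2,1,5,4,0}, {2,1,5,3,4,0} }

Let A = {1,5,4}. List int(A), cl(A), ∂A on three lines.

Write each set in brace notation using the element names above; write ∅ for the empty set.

int(A) = ∅
cl(A)  = {1,5,3,4}
∂A     = {1,5,3,4}

open subsets of A: ∅; so int(A) = ∅
closure: X∖int(X∖A) = X∖{2,0} = {1,5,3,4}
∂A = {1,5,3,4} minus ∅ = {1,5,3,4}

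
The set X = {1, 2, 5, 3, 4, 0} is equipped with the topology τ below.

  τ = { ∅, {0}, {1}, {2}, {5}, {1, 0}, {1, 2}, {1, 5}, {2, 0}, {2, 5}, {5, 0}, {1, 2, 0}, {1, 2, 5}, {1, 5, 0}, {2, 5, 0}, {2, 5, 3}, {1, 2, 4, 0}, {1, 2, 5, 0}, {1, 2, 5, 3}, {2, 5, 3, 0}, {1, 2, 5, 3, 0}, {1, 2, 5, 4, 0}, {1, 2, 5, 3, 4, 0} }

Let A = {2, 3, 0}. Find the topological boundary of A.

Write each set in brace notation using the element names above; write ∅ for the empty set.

U open, U⊆A: ∅, {0}, {2}, {2, 0}. int(A) = ⋃ = {2, 0}
X∖A={1, 5, 4}, int(X∖A)={1, 5}, hence cl(A)={2, 3, 4, 0}
∂A: remove int from cl → {3, 4}

{3, 4}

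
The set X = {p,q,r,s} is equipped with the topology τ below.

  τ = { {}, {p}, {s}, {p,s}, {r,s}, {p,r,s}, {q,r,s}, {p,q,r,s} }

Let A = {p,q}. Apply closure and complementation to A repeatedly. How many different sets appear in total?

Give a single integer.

cl via duality: int({r,s}) = {r,s}, so X∖{r,s} = {p,q}
Write k for closure, c for complement:
  1. A     = {p,q}
  2. cA    = {r,s}
  3. kcA   = {q,r,s}
  4. ckcA  = {p}
applying k or c yields no new set

4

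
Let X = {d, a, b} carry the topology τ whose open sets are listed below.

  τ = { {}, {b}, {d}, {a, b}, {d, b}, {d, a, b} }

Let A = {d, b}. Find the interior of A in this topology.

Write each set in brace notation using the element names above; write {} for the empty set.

{d, b}

opens ⊆ A: {}, {d}, {b}, {d, b}; union → int = {d, b}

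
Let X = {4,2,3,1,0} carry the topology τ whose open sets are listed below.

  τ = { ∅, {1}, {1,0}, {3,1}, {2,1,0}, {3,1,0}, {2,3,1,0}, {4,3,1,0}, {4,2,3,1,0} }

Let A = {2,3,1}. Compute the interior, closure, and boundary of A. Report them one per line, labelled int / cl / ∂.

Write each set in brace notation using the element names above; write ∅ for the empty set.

int(A) = {3,1}
cl(A)  = {4,2,3,1,0}
∂A     = {4,2,0}

opens ⊆ A: ∅, {1}, {3,1}; union → int = {3,1}
complement {4,0}; its interior ∅; cl(A) = X∖∅ = {4,2,3,1,0}
boundary = {4,2,3,1,0} ∖ {3,1} = {4,2,0}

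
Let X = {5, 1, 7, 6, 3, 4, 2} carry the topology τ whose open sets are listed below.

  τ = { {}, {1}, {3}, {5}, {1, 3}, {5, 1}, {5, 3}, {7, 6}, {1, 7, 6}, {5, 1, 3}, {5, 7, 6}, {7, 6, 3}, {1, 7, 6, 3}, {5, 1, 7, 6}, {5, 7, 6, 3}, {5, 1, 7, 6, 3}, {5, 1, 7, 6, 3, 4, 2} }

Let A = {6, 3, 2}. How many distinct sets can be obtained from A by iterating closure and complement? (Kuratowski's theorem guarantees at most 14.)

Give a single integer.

cl via duality: int({5, 1, 7, 4}) = {5, 1}, so X∖{5, 1} = {7, 6, 3, 4, 2}
Write k for closure, c for complement:
  1. A     = {6, 3, 2}
  2. kA    = {7, 6, 3, 4, 2}
  3. cA    = {5, 1, 7, 4}
  4. ckA   = {5, 1}
  5. kcA   = {5, 1, 7, 6, 4, 2}
  6. kckA  = {5, 1, 4, 2}
  7. ckcA  = {3}
  8. ckckA = {7, 6, 3}
  9. kckcA = {3, 4, 2}
  10. ckckcA = {5, 1, 7, 6}
applying k or c yields no new set

10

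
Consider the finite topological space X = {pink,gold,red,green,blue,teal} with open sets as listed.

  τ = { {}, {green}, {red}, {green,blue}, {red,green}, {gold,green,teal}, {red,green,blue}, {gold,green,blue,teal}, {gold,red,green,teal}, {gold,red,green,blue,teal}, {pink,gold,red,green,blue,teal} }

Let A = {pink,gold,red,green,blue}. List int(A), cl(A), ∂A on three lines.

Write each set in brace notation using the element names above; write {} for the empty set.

int(A) = {red,green,blue}
cl(A)  = {pink,gold,red,green,blue,teal}
∂A     = {pink,gold,teal}

opens ⊆ A: {}, {red}, {green}, {green,blue}, {red,green}, {red,green,blue}; union → int = {red,green,blue}
complement {teal}; its interior {}; cl(A) = X∖{} = {pink,gold,red,green,blue,teal}
boundary = {pink,gold,red,green,blue,teal} ∖ {red,green,blue} = {pink,gold,teal}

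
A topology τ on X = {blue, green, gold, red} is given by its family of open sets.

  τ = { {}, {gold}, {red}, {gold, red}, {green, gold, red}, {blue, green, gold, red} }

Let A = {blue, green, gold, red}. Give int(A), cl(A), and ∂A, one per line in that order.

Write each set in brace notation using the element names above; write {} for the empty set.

int(A) = {blue, green, gold, red}
cl(A)  = {blue, green, gold, red}
∂A     = {}

open subsets of A: {}, {red}, {gold}, {gold, red}, {green, gold, red}, {blue, green, gold, red}; so int(A) = {blue, green, gold, red}
closure: X∖int(X∖A) = X∖{} = {blue, green, gold, red}
∂A = {blue, green, gold, red} minus {blue, green, gold, red} = {}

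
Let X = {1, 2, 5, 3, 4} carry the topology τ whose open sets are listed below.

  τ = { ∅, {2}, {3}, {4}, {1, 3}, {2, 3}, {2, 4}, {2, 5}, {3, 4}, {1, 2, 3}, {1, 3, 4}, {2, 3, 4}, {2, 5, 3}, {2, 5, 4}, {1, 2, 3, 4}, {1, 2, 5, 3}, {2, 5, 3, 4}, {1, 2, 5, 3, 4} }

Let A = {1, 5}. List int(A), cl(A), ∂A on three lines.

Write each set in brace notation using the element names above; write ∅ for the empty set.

interior: largest open inside A is ∅ (from ∅)
cl via duality: int({2, 3, 4}) = {2, 3, 4}, so X∖{2, 3, 4} = {1, 5}
cl∖int = {1, 5}

int(A) = ∅
cl(A)  = {1, 5}
∂A     = {1, 5}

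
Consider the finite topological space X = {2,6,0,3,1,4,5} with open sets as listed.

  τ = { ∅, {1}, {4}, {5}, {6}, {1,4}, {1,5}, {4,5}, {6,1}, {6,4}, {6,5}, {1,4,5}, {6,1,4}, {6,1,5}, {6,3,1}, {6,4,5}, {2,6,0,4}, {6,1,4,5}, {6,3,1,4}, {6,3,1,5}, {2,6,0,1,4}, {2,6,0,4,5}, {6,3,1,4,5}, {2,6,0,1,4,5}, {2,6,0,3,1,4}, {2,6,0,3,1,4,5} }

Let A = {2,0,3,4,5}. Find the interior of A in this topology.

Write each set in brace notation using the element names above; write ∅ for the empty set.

{4,5}

open subsets of A: ∅, {4}, {5}, {4,5}; so int(A) = {4,5}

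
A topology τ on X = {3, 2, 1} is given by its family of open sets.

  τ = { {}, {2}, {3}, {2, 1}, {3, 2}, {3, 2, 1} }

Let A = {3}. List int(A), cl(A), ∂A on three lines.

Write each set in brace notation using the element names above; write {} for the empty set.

int(A) = {3}
cl(A)  = {3}
∂A     = {}

interior: largest open inside A is {3} (from {}, {3})
cl via duality: int({2, 1}) = {2, 1}, so X∖{2, 1} = {3}
cl∖int = {}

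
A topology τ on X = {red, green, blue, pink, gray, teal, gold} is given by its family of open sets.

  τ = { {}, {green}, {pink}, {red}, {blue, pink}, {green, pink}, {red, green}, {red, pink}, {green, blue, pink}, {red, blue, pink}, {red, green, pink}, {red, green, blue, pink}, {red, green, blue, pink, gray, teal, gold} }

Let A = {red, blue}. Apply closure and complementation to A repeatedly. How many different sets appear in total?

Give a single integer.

cl via duality: int({green, pink, gray, teal, gold}) = {green, pink}, so X∖{green, pink} = {red, blue, gray, teal, gold}
Write k for closure, c for complement:
  1. A     = {red, blue}
  2. kA    = {red, blue, gray, teal, gold}
  3. cA    = {green, pink, gray, teal, gold}
  4. ckA   = {green, pink}
  5. kcA   = {green, blue, pink, gray, teal, gold}
  6. ckcA  = {red}
  7. kckcA = {red, gray, teal, gold}
  8. ckckcA = {green, blue, pink}
applying k or c yields no new set

8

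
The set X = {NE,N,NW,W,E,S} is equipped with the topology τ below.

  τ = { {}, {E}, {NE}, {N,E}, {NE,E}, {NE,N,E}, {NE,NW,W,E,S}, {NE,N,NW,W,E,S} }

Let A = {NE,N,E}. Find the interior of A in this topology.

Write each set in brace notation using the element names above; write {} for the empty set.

opens ⊆ A: {}, {E}, {NE}, {N,E}, {NE,E}, {NE,N,E}; union → int = {NE,N,E}

{NE,N,E}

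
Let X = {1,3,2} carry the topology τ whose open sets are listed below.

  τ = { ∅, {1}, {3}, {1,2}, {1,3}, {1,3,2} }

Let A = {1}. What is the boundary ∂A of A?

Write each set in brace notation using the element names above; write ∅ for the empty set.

{2}

interior: largest open inside A is {1} (from ∅, {1})
cl via duality: int({3,2}) = {3}, so X∖{3} = {1,2}
cl∖int = {2}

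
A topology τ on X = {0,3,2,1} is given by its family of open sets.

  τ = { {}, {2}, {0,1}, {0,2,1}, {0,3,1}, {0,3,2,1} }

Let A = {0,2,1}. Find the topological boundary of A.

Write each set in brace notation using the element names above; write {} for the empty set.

{3}

interior: largest open inside A is {0,2,1} (from {}, {2}, {0,1}, {0,2,1})
cl via duality: int({3}) = {}, so X∖{} = {0,3,2,1}
cl∖int = {3}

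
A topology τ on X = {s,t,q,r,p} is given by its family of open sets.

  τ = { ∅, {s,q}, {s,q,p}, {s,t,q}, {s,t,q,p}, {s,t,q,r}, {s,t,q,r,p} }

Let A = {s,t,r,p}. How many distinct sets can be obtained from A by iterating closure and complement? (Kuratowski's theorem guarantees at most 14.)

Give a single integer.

4

closure: X∖int(X∖A) = X∖∅ = {s,t,q,r,p}
Let k=closure and c=complement:
  1. A     = {s,t,r,p}
  2. kA    = {s,t,q,r,p}
  3. cA    = {q}
  4. ckA   = ∅
— saturated at 4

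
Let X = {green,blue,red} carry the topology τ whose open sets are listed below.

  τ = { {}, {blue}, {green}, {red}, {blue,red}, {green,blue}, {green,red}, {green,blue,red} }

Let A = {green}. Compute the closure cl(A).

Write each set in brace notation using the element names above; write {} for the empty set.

cl via duality: int({blue,red}) = {blue,red}, so X∖{blue,red} = {green}

{green}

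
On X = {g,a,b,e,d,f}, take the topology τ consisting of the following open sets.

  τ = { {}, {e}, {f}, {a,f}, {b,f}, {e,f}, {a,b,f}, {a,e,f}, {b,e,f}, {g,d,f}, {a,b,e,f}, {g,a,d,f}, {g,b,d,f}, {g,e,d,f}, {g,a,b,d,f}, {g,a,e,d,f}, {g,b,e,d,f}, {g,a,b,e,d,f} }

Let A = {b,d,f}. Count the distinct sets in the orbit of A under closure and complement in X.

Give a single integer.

6

closure: X∖int(X∖A) = X∖{e} = {g,a,b,d,f}
Let k=closure and c=complement:
  1. A     = {b,d,f}
  2. kA    = {g,a,b,d,f}
  3. cA    = {g,a,e}
  4. ckA   = {e}
  5. kcA   = {g,a,e,d}
  6. ckcA  = {b,f}
— saturated at 6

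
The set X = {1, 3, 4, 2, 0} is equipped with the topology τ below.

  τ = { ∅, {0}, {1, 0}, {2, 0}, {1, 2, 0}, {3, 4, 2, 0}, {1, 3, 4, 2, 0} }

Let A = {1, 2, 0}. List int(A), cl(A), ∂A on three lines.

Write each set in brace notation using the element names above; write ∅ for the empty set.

int(A) = {1, 2, 0}
cl(A)  = {1, 3, 4, 2, 0}
∂A     = {3, 4}

open subsets of A: ∅, {0}, {1, 0}, {2, 0}, {1, 2, 0}; so int(A) = {1, 2, 0}
closure: X∖int(X∖A) = X∖∅ = {1, 3, 4, 2, 0}
∂A = {1, 3, 4, 2, 0} minus {1, 2, 0} = {3, 4}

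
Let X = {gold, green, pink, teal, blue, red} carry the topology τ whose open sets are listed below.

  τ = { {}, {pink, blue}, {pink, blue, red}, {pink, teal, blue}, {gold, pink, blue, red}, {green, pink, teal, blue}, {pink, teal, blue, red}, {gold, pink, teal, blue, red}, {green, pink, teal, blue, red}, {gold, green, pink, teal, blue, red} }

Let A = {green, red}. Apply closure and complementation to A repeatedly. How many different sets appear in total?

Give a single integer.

closure: X∖int(X∖A) = X∖{pink, teal, blue} = {gold, green, red}
Let k=closure and c=complement:
  1. A     = {green, red}
  2. kA    = {gold, green, red}
  3. cA    = {gold, pink, teal, blue}
  4. ckA   = {pink, teal, blue}
  5. kcA   = {gold, green, pink, teal, blue, red}
  6. ckcA  = {}
— saturated at 6

6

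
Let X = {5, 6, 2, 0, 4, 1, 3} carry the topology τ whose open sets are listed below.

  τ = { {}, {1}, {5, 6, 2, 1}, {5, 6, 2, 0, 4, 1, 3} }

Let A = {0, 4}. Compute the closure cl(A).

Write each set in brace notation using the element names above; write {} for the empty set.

complement {5, 6, 2, 1, 3}; its interior {5, 6, 2, 1}; cl(A) = X∖{5, 6, 2, 1} = {0, 4, 3}

{0, 4, 3}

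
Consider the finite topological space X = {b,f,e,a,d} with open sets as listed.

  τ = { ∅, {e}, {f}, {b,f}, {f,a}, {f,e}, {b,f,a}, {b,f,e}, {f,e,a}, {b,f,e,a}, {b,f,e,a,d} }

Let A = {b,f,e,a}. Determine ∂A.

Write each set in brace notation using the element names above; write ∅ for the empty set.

interior: largest open inside A is {b,f,e,a} (from ∅, {f}, {e}, {f,a}, {f,e}, {b,f}, {b,f,a}, {f,e,a}, {b,f,e}, {b,f,e,a})
cl via duality: int({d}) = ∅, so X∖∅ = {b,f,e,a,d}
cl∖int = {d}

{d}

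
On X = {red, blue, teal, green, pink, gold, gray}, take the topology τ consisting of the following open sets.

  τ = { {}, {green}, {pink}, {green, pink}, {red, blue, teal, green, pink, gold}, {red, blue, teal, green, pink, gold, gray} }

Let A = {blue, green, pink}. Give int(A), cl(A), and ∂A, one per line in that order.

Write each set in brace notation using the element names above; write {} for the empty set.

opens ⊆ A: {}, {green}, {pink}, {green, pink}; union → int = {green, pink}
complement {red, teal, gold, gray}; its interior {}; cl(A) = X∖{} = {red, blue, teal, green, pink, gold, gray}
boundary = {red, blue, teal, green, pink, gold, gray} ∖ {green, pink} = {red, blue, teal, gold, gray}

int(A) = {green, pink}
cl(A)  = {red, blue, teal, green, pink, gold, gray}
∂A     = {red, blue, teal, gold, gray}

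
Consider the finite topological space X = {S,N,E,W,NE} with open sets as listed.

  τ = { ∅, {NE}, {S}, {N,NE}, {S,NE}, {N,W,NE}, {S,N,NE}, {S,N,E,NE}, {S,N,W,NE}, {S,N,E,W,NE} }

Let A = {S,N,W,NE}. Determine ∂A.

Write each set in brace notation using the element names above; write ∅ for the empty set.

U open, U⊆A: ∅, {S}, {NE}, {S,NE}, {N,NE}, {S,N,NE}, {N,W,NE}, {S,N,W,NE}. int(A) = ⋃ = {S,N,W,NE}
X∖A={E}, int(X∖A)=∅, hence cl(A)={S,N,E,W,NE}
∂A: remove int from cl → {E}

{E}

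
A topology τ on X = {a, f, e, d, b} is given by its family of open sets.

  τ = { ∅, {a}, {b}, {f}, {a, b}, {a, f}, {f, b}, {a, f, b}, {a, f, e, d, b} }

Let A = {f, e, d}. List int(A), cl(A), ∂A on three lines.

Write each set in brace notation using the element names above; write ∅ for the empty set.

opens ⊆ A: ∅, {f}; union → int = {f}
complement {a, b}; its interior {a, b}; cl(A) = X∖{a, b} = {f, e, d}
boundary = {f, e, d} ∖ {f} = {e, d}

int(A) = {f}
cl(A)  = {f, e, d}
∂A     = {e, d}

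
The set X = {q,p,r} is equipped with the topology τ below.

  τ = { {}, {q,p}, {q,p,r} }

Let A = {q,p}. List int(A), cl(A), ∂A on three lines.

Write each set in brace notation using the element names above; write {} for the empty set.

U open, U⊆A: {}, {q,p}. int(A) = ⋃ = {q,p}
X∖A={r}, int(X∖A)={}, hence cl(A)={q,p,r}
∂A: remove int from cl → {r}

int(A) = {q,p}
cl(A)  = {q,p,r}
∂A     = {r}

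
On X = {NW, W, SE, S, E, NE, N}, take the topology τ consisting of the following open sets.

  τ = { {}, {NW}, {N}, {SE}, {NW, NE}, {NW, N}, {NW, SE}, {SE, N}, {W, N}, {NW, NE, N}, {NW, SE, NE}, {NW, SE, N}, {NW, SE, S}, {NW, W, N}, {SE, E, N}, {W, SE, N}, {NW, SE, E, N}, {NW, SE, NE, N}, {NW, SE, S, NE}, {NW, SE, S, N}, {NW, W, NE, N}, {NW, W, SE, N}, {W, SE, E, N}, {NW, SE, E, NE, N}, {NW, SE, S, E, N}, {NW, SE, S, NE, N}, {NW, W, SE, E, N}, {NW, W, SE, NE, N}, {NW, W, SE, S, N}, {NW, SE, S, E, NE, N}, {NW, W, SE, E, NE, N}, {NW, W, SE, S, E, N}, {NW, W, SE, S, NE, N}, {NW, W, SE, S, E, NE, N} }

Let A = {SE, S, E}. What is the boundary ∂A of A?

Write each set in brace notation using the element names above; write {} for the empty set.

{S, E}

U open, U⊆A: {}, {SE}. int(A) = ⋃ = {SE}
X∖A={NW, W, NE, N}, int(X∖A)={NW, W, NE, N}, hence cl(A)={SE, S, E}
∂A: remove int from cl → {S, E}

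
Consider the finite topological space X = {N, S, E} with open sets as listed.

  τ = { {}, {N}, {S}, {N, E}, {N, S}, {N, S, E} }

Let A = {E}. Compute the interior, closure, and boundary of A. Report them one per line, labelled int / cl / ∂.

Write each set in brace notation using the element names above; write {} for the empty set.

int(A) = {}
cl(A)  = {E}
∂A     = {E}

opens ⊆ A: {}; union → int = {}
complement {N, S}; its interior {N, S}; cl(A) = X∖{N, S} = {E}
boundary = {E} ∖ {} = {E}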